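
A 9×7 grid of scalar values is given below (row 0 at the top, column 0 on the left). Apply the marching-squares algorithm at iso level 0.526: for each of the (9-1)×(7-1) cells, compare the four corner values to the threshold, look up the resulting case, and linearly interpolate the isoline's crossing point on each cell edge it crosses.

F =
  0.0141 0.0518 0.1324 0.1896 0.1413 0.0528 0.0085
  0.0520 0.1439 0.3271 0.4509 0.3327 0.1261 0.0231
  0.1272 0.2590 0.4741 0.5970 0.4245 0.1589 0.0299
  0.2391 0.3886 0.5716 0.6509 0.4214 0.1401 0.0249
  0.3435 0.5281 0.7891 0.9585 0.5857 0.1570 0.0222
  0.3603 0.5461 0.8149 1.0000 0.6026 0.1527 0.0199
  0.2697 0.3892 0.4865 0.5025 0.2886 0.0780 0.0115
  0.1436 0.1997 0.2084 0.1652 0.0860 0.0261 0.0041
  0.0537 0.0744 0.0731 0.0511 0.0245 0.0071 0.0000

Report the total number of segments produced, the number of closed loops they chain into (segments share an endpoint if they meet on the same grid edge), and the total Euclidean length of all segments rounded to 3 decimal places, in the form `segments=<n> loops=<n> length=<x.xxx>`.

cell (1,2): code 0100 → (1.514,3.000)–(2.000,2.422)
cell (1,3): code 1000 → (2.000,3.412)–(1.514,3.000)
cell (2,1): code 0100 → (2.532,2.000)–(3.000,1.751)
cell (2,2): code 1110 → (2.000,2.422)–(2.532,2.000)
cell (2,3): code 1001 → (3.000,3.544)–(2.000,3.412)
cell (3,0): code 0100 → (3.985,1.000)–(4.000,0.989)
cell (3,1): code 1110 → (3.000,1.751)–(3.985,1.000)
cell (3,3): code 1101 → (3.637,4.000)–(3.000,3.544)
cell (3,4): code 1000 → (4.000,4.139)–(3.637,4.000)
cell (4,0): code 0110 → (4.000,0.989)–(5.000,0.892)
cell (4,4): code 1001 → (5.000,4.170)–(4.000,4.139)
cell (5,0): code 0010 → (5.000,0.892)–(5.128,1.000)
cell (5,1): code 0011 → (5.128,1.000)–(5.880,2.000)
cell (5,2): code 0011 → (5.880,2.000)–(5.953,3.000)
cell (5,3): code 0011 → (5.953,3.000)–(5.244,4.000)
cell (5,4): code 0001 → (5.244,4.000)–(5.000,4.170)
total: 16 segments, chained into 1 closed loop(s), length Σ = 11.989070

segments=16 loops=1 length=11.989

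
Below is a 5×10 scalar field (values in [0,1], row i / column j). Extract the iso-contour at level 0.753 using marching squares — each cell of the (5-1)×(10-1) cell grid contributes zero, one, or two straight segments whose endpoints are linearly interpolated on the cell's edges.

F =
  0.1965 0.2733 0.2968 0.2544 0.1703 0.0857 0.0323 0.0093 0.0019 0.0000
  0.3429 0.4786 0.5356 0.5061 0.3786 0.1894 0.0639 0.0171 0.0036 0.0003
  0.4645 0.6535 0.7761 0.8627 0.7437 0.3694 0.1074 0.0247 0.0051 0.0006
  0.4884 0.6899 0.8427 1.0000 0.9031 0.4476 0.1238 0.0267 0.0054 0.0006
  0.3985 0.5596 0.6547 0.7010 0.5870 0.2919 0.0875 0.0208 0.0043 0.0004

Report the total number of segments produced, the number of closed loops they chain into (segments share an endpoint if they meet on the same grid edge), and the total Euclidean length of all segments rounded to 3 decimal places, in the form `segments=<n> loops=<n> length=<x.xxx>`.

segments=10 loops=1 length=7.831

cell (1,1): code 0100 → (1.904,2.000)–(2.000,1.812)
cell (1,2): code 1100 → (1.692,3.000)–(1.904,2.000)
cell (1,3): code 1000 → (2.000,3.922)–(1.692,3.000)
cell (2,1): code 0110 → (2.000,1.812)–(3.000,1.413)
cell (2,3): code 1101 → (2.058,4.000)–(2.000,3.922)
cell (2,4): code 1000 → (3.000,4.330)–(2.058,4.000)
cell (3,1): code 0010 → (3.000,1.413)–(3.477,2.000)
cell (3,2): code 0011 → (3.477,2.000)–(3.826,3.000)
cell (3,3): code 0011 → (3.826,3.000)–(3.475,4.000)
cell (3,4): code 0001 → (3.475,4.000)–(3.000,4.330)
total: 10 segments, chained into 1 closed loop(s), length Σ = 7.830649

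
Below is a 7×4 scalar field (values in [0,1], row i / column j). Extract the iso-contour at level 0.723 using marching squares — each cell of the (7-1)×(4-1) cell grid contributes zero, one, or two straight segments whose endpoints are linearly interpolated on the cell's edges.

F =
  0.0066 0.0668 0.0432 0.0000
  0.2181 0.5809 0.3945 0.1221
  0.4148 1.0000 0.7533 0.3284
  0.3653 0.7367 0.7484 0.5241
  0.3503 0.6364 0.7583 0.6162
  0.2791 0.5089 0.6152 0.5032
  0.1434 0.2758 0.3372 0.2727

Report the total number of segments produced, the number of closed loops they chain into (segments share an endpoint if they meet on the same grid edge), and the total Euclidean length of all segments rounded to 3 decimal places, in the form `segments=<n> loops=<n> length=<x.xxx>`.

cell (1,0): code 0100 → (1.339,1.000)–(2.000,0.527)
cell (1,1): code 1100 → (1.916,2.000)–(1.339,1.000)
cell (1,2): code 1000 → (2.000,2.071)–(1.916,2.000)
cell (2,0): code 0110 → (2.000,0.527)–(3.000,0.963)
cell (2,2): code 1001 → (3.000,2.113)–(2.000,2.071)
cell (3,0): code 0010 → (3.000,0.963)–(3.137,1.000)
cell (3,1): code 0111 → (3.137,1.000)–(4.000,1.710)
cell (3,2): code 1001 → (4.000,2.248)–(3.000,2.113)
cell (4,1): code 0010 → (4.000,1.710)–(4.247,2.000)
cell (4,2): code 0001 → (4.247,2.000)–(4.000,2.248)
total: 10 segments, chained into 1 closed loop(s), length Σ = 7.168915

segments=10 loops=1 length=7.169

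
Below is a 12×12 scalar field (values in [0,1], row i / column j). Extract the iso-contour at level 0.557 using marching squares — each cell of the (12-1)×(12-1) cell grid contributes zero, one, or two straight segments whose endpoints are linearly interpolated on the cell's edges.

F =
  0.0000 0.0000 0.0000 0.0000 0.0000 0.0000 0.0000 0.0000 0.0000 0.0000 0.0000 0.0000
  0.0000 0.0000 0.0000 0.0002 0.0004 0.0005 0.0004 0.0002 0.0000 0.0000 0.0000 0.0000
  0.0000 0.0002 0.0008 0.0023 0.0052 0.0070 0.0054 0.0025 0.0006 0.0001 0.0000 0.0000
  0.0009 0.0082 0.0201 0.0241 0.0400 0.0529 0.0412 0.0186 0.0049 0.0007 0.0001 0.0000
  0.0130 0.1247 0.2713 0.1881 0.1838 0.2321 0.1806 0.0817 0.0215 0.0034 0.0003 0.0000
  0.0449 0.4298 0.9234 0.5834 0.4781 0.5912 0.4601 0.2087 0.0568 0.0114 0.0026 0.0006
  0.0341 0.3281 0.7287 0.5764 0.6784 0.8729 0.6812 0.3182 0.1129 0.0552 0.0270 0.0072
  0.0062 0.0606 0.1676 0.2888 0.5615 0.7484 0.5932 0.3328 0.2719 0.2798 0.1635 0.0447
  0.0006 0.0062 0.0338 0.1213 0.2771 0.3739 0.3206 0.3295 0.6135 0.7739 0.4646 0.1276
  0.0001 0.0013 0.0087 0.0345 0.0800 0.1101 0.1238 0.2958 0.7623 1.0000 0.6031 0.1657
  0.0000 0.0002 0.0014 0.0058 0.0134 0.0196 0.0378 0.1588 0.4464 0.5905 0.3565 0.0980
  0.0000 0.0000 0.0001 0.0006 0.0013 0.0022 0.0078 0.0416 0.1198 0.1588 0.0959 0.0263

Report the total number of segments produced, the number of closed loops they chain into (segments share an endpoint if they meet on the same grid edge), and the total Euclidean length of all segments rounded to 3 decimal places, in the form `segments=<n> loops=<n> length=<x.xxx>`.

cell (4,1): code 0100 → (4.438,2.000)–(5.000,1.258)
cell (4,2): code 1100 → (4.933,3.000)–(4.438,2.000)
cell (4,3): code 1000 → (5.000,3.251)–(4.933,3.000)
cell (4,4): code 0100 → (4.905,5.000)–(5.000,4.698)
cell (4,5): code 1000 → (5.000,5.261)–(4.905,5.000)
cell (5,1): code 0110 → (5.000,1.258)–(6.000,1.571)
cell (5,3): code 1101 → (5.394,4.000)–(5.000,3.251)
cell (5,4): code 1110 → (5.000,4.698)–(5.394,4.000)
cell (5,5): code 1101 → (5.438,6.000)–(5.000,5.261)
cell (5,6): code 1000 → (6.000,6.342)–(5.438,6.000)
cell (6,1): code 0010 → (6.000,1.571)–(6.306,2.000)
cell (6,2): code 0011 → (6.306,2.000)–(6.067,3.000)
cell (6,3): code 0111 → (6.067,3.000)–(7.000,3.983)
cell (6,6): code 1001 → (7.000,6.139)–(6.000,6.342)
cell (7,3): code 0010 → (7.000,3.983)–(7.016,4.000)
cell (7,4): code 0011 → (7.016,4.000)–(7.511,5.000)
cell (7,5): code 0011 → (7.511,5.000)–(7.133,6.000)
cell (7,6): code 0001 → (7.133,6.000)–(7.000,6.139)
cell (7,7): code 0100 → (7.835,8.000)–(8.000,7.801)
cell (7,8): code 1100 → (7.561,9.000)–(7.835,8.000)
cell (7,9): code 1000 → (8.000,9.701)–(7.561,9.000)
cell (8,7): code 0110 → (8.000,7.801)–(9.000,7.560)
cell (8,9): code 1101 → (8.667,10.000)–(8.000,9.701)
cell (8,10): code 1000 → (9.000,10.105)–(8.667,10.000)
cell (9,7): code 0010 → (9.000,7.560)–(9.650,8.000)
cell (9,8): code 0111 → (9.650,8.000)–(10.000,8.768)
cell (9,9): code 1011 → (10.000,9.143)–(9.187,10.000)
cell (9,10): code 0001 → (9.187,10.000)–(9.000,10.105)
cell (10,8): code 0010 → (10.000,8.768)–(10.078,9.000)
cell (10,9): code 0001 → (10.078,9.000)–(10.000,9.143)
total: 30 segments, chained into 2 closed loop(s), length Σ = 21.108188

segments=30 loops=2 length=21.108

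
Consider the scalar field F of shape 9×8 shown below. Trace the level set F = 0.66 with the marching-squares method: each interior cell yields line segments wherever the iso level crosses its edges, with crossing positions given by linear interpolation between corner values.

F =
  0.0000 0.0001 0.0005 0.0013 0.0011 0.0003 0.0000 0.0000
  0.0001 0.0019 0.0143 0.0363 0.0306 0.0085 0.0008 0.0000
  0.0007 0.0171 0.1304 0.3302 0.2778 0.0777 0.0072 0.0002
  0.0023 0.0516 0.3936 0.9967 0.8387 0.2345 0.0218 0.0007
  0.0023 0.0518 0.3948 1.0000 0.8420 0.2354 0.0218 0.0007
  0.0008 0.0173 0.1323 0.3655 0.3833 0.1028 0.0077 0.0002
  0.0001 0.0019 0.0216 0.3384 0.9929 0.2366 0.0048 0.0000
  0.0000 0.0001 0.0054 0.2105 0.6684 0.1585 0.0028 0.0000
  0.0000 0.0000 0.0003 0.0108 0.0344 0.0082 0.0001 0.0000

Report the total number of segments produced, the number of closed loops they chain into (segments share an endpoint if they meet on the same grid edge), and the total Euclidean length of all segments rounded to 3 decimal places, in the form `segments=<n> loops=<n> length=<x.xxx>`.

segments=14 loops=2 length=10.180

cell (2,2): code 0100 → (2.495,3.000)–(3.000,2.442)
cell (2,3): code 1100 → (2.681,4.000)–(2.495,3.000)
cell (2,4): code 1000 → (3.000,4.296)–(2.681,4.000)
cell (3,2): code 0110 → (3.000,2.442)–(4.000,2.438)
cell (3,4): code 1001 → (4.000,4.300)–(3.000,4.296)
cell (4,2): code 0010 → (4.000,2.438)–(4.536,3.000)
cell (4,3): code 0011 → (4.536,3.000)–(4.397,4.000)
cell (4,4): code 0001 → (4.397,4.000)–(4.000,4.300)
cell (5,3): code 0100 → (5.454,4.000)–(6.000,3.491)
cell (5,4): code 1000 → (6.000,4.440)–(5.454,4.000)
cell (6,3): code 0110 → (6.000,3.491)–(7.000,3.982)
cell (6,4): code 1001 → (7.000,4.016)–(6.000,4.440)
cell (7,3): code 0010 → (7.000,3.982)–(7.013,4.000)
cell (7,4): code 0001 → (7.013,4.000)–(7.000,4.016)
total: 14 segments, chained into 2 closed loop(s), length Σ = 10.179579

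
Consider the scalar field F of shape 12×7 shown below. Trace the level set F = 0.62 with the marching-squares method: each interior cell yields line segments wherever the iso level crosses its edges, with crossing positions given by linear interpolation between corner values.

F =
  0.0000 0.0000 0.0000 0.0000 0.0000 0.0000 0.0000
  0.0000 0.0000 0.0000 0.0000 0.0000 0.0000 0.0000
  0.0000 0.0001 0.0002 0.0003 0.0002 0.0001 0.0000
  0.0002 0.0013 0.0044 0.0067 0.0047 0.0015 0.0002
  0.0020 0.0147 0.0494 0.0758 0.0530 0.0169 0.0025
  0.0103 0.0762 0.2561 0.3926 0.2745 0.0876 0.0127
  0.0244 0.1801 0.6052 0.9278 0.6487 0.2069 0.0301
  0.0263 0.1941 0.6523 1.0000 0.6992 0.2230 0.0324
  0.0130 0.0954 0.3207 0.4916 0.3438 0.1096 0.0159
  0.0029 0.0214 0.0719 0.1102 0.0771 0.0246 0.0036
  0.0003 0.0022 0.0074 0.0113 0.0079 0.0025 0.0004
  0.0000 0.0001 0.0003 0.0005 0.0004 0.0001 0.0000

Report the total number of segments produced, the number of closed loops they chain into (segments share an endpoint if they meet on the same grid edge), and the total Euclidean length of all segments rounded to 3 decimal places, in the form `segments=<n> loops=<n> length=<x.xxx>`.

cell (5,2): code 0100 → (5.425,3.000)–(6.000,2.046)
cell (5,3): code 1100 → (5.923,4.000)–(5.425,3.000)
cell (5,4): code 1000 → (6.000,4.065)–(5.923,4.000)
cell (6,1): code 0100 → (6.314,2.000)–(7.000,1.930)
cell (6,2): code 1110 → (6.000,2.046)–(6.314,2.000)
cell (6,4): code 1001 → (7.000,4.166)–(6.000,4.065)
cell (7,1): code 0010 → (7.000,1.930)–(7.097,2.000)
cell (7,2): code 0011 → (7.097,2.000)–(7.747,3.000)
cell (7,3): code 0011 → (7.747,3.000)–(7.223,4.000)
cell (7,4): code 0001 → (7.223,4.000)–(7.000,4.166)
total: 10 segments, chained into 1 closed loop(s), length Σ = 7.064215

segments=10 loops=1 length=7.064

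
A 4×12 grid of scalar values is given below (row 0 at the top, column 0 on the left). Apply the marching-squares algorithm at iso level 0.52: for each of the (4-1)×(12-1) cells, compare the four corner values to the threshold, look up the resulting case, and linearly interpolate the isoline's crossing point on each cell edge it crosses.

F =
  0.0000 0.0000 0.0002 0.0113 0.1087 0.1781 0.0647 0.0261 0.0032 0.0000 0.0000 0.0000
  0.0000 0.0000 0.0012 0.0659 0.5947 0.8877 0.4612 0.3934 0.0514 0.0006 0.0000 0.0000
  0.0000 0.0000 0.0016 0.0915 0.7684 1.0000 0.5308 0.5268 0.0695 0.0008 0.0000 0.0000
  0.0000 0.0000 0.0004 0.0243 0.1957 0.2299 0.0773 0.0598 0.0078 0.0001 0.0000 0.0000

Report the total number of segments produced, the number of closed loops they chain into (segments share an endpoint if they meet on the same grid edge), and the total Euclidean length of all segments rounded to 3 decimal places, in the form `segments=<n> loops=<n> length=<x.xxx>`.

segments=12 loops=1 length=8.991

cell (0,3): code 0100 → (0.846,4.000)–(1.000,3.859)
cell (0,4): code 1100 → (0.482,5.000)–(0.846,4.000)
cell (0,5): code 1000 → (1.000,5.862)–(0.482,5.000)
cell (1,3): code 0110 → (1.000,3.859)–(2.000,3.633)
cell (1,5): code 1101 → (1.845,6.000)–(1.000,5.862)
cell (1,6): code 1100 → (1.949,7.000)–(1.845,6.000)
cell (1,7): code 1000 → (2.000,7.015)–(1.949,7.000)
cell (2,3): code 0010 → (2.000,3.633)–(2.434,4.000)
cell (2,4): code 0011 → (2.434,4.000)–(2.623,5.000)
cell (2,5): code 0011 → (2.623,5.000)–(2.024,6.000)
cell (2,6): code 0011 → (2.024,6.000)–(2.015,7.000)
cell (2,7): code 0001 → (2.015,7.000)–(2.000,7.015)
total: 12 segments, chained into 1 closed loop(s), length Σ = 8.991388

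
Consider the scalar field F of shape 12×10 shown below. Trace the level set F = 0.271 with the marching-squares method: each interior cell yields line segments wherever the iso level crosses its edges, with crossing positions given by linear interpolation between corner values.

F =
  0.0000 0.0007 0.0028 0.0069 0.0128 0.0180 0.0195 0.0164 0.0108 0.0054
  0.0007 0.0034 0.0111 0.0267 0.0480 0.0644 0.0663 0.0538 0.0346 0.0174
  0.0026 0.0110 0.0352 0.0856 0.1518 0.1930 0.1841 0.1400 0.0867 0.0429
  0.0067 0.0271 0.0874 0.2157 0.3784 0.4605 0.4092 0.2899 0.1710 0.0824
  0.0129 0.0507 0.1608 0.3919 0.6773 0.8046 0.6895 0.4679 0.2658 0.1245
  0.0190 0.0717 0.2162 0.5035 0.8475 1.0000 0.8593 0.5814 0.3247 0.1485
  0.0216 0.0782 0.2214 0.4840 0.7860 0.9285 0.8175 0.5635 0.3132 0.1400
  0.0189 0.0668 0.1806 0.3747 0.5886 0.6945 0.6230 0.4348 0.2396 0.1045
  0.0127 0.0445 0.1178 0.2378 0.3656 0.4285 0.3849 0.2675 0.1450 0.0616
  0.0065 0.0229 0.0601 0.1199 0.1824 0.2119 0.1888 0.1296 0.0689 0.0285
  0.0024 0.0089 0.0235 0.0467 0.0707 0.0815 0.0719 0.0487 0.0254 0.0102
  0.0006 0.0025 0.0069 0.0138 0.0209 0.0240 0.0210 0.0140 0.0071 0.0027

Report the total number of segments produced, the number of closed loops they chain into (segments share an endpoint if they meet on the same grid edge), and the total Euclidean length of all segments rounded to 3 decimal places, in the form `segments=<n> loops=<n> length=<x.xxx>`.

segments=24 loops=1 length=19.661

cell (2,3): code 0100 → (2.526,4.000)–(3.000,3.340)
cell (2,4): code 1100 → (2.292,5.000)–(2.526,4.000)
cell (2,5): code 1100 → (2.386,6.000)–(2.292,5.000)
cell (2,6): code 1100 → (2.874,7.000)–(2.386,6.000)
cell (2,7): code 1000 → (3.000,7.159)–(2.874,7.000)
cell (3,2): code 0100 → (3.314,3.000)–(4.000,2.477)
cell (3,3): code 1110 → (3.000,3.340)–(3.314,3.000)
cell (3,7): code 1001 → (4.000,7.974)–(3.000,7.159)
cell (4,2): code 0110 → (4.000,2.477)–(5.000,2.191)
cell (4,7): code 1101 → (4.088,8.000)–(4.000,7.974)
cell (4,8): code 1000 → (5.000,8.305)–(4.088,8.000)
cell (5,2): code 0110 → (5.000,2.191)–(6.000,2.189)
cell (5,8): code 1001 → (6.000,8.244)–(5.000,8.305)
cell (6,2): code 0110 → (6.000,2.189)–(7.000,2.466)
cell (6,7): code 1011 → (7.000,7.839)–(6.573,8.000)
cell (6,8): code 0001 → (6.573,8.000)–(6.000,8.244)
cell (7,2): code 0010 → (7.000,2.466)–(7.757,3.000)
cell (7,3): code 0111 → (7.757,3.000)–(8.000,3.260)
cell (7,6): code 1011 → (8.000,6.970)–(7.979,7.000)
cell (7,7): code 0001 → (7.979,7.000)–(7.000,7.839)
cell (8,3): code 0010 → (8.000,3.260)–(8.516,4.000)
cell (8,4): code 0011 → (8.516,4.000)–(8.727,5.000)
cell (8,5): code 0011 → (8.727,5.000)–(8.581,6.000)
cell (8,6): code 0001 → (8.581,6.000)–(8.000,6.970)
total: 24 segments, chained into 1 closed loop(s), length Σ = 19.661426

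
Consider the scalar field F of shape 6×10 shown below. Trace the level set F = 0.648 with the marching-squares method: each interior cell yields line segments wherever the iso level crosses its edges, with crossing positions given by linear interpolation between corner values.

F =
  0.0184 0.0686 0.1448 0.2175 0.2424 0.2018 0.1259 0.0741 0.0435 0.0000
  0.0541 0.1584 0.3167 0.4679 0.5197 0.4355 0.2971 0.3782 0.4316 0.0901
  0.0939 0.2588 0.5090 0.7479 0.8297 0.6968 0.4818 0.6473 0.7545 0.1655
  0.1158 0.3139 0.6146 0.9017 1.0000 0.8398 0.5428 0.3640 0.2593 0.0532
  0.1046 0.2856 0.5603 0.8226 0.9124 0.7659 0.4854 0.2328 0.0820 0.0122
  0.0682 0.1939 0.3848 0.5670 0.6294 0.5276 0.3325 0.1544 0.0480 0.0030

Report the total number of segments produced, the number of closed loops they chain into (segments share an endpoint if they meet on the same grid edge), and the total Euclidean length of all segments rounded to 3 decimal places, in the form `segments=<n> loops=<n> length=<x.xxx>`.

segments=16 loops=2 length=13.629

cell (1,2): code 0100 → (1.643,3.000)–(2.000,2.582)
cell (1,3): code 1100 → (1.414,4.000)–(1.643,3.000)
cell (1,4): code 1100 → (1.813,5.000)–(1.414,4.000)
cell (1,5): code 1000 → (2.000,5.227)–(1.813,5.000)
cell (1,7): code 0100 → (1.670,8.000)–(2.000,7.007)
cell (1,8): code 1000 → (2.000,8.181)–(1.670,8.000)
cell (2,2): code 0110 → (2.000,2.582)–(3.000,2.116)
cell (2,5): code 1001 → (3.000,5.646)–(2.000,5.227)
cell (2,7): code 0010 → (2.000,7.007)–(2.215,8.000)
cell (2,8): code 0001 → (2.215,8.000)–(2.000,8.181)
cell (3,2): code 0110 → (3.000,2.116)–(4.000,2.334)
cell (3,5): code 1001 → (4.000,5.420)–(3.000,5.646)
cell (4,2): code 0010 → (4.000,2.334)–(4.683,3.000)
cell (4,3): code 0011 → (4.683,3.000)–(4.934,4.000)
cell (4,4): code 0011 → (4.934,4.000)–(4.495,5.000)
cell (4,5): code 0001 → (4.495,5.000)–(4.000,5.420)
total: 16 segments, chained into 2 closed loop(s), length Σ = 13.628928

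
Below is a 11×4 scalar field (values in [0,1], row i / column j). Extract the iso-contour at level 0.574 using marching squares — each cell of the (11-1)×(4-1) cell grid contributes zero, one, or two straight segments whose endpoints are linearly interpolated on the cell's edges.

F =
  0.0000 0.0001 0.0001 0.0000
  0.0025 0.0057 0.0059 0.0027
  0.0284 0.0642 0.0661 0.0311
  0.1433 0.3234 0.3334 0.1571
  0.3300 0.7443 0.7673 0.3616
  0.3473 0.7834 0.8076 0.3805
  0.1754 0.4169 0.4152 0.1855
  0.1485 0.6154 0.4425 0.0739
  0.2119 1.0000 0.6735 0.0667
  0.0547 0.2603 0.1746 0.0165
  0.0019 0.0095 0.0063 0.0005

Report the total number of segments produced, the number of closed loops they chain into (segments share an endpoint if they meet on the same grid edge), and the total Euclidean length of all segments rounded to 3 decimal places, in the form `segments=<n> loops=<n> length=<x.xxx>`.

cell (3,0): code 0100 → (3.595,1.000)–(4.000,0.589)
cell (3,1): code 1100 → (3.555,2.000)–(3.595,1.000)
cell (3,2): code 1000 → (4.000,2.476)–(3.555,2.000)
cell (4,0): code 0110 → (4.000,0.589)–(5.000,0.520)
cell (4,2): code 1001 → (5.000,2.547)–(4.000,2.476)
cell (5,0): code 0010 → (5.000,0.520)–(5.571,1.000)
cell (5,1): code 0011 → (5.571,1.000)–(5.595,2.000)
cell (5,2): code 0001 → (5.595,2.000)–(5.000,2.547)
cell (6,0): code 0100 → (6.791,1.000)–(7.000,0.911)
cell (6,1): code 1000 → (7.000,1.239)–(6.791,1.000)
cell (7,0): code 0110 → (7.000,0.911)–(8.000,0.459)
cell (7,1): code 1101 → (7.569,2.000)–(7.000,1.239)
cell (7,2): code 1000 → (8.000,2.164)–(7.569,2.000)
cell (8,0): code 0010 → (8.000,0.459)–(8.576,1.000)
cell (8,1): code 0011 → (8.576,1.000)–(8.199,2.000)
cell (8,2): code 0001 → (8.199,2.000)–(8.000,2.164)
total: 16 segments, chained into 2 closed loop(s), length Σ = 11.958779

segments=16 loops=2 length=11.959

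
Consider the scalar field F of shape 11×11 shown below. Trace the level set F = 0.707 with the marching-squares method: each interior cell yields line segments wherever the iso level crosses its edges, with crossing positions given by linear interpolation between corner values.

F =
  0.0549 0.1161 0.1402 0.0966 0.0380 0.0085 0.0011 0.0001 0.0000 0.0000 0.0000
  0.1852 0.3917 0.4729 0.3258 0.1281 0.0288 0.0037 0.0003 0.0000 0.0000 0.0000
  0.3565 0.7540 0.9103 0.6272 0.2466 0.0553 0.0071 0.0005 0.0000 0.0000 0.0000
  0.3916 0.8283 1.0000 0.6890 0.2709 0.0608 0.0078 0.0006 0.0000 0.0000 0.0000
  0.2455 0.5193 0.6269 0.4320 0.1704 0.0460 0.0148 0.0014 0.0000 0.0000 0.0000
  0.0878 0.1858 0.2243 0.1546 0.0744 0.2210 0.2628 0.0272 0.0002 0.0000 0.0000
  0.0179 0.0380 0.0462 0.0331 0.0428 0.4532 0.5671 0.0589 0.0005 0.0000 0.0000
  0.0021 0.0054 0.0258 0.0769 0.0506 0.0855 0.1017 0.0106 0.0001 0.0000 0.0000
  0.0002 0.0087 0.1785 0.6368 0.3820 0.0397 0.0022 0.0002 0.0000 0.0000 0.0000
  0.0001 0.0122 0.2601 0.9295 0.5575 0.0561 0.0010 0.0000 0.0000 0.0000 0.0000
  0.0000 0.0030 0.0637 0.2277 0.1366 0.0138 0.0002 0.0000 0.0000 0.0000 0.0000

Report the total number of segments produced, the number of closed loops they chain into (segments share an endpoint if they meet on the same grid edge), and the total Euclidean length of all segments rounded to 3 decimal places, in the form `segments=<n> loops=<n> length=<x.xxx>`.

segments=12 loops=2 length=9.838

cell (1,0): code 0100 → (1.870,1.000)–(2.000,0.882)
cell (1,1): code 1100 → (1.535,2.000)–(1.870,1.000)
cell (1,2): code 1000 → (2.000,2.718)–(1.535,2.000)
cell (2,0): code 0110 → (2.000,0.882)–(3.000,0.722)
cell (2,2): code 1001 → (3.000,2.942)–(2.000,2.718)
cell (3,0): code 0010 → (3.000,0.722)–(3.393,1.000)
cell (3,1): code 0011 → (3.393,1.000)–(3.785,2.000)
cell (3,2): code 0001 → (3.785,2.000)–(3.000,2.942)
cell (8,2): code 0100 → (8.240,3.000)–(9.000,2.668)
cell (8,3): code 1000 → (9.000,3.598)–(8.240,3.000)
cell (9,2): code 0010 → (9.000,2.668)–(9.317,3.000)
cell (9,3): code 0001 → (9.317,3.000)–(9.000,3.598)
total: 12 segments, chained into 2 closed loop(s), length Σ = 9.837973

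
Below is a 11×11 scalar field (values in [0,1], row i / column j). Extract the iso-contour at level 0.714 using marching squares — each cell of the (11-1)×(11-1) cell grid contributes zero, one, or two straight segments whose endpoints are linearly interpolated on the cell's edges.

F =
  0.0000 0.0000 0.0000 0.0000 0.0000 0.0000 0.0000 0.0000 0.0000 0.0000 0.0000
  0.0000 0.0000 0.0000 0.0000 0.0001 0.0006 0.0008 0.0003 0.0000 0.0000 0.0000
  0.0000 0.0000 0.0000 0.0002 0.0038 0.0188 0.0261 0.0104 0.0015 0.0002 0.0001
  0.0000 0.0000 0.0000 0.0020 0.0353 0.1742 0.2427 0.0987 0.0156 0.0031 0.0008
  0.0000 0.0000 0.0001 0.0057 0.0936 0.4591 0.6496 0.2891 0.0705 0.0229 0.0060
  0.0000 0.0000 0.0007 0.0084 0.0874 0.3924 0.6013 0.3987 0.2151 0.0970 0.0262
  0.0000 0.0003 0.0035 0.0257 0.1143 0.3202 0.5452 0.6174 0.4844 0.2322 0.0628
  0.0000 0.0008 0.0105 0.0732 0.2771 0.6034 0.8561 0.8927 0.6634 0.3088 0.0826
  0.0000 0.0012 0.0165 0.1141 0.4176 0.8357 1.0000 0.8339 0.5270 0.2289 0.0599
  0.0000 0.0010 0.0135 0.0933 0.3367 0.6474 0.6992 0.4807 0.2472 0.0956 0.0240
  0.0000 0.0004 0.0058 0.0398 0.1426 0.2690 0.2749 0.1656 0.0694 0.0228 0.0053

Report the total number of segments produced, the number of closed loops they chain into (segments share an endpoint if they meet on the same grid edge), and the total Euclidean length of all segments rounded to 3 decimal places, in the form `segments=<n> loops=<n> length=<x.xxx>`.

cell (6,5): code 0100 → (6.543,6.000)–(7.000,5.438)
cell (6,6): code 1100 → (6.351,7.000)–(6.543,6.000)
cell (6,7): code 1000 → (7.000,7.779)–(6.351,7.000)
cell (7,4): code 0100 → (7.476,5.000)–(8.000,4.709)
cell (7,5): code 1110 → (7.000,5.438)–(7.476,5.000)
cell (7,7): code 1001 → (8.000,7.391)–(7.000,7.779)
cell (8,4): code 0010 → (8.000,4.709)–(8.646,5.000)
cell (8,5): code 0011 → (8.646,5.000)–(8.951,6.000)
cell (8,6): code 0011 → (8.951,6.000)–(8.339,7.000)
cell (8,7): code 0001 → (8.339,7.000)–(8.000,7.391)
total: 10 segments, chained into 1 closed loop(s), length Σ = 8.519857

segments=10 loops=1 length=8.520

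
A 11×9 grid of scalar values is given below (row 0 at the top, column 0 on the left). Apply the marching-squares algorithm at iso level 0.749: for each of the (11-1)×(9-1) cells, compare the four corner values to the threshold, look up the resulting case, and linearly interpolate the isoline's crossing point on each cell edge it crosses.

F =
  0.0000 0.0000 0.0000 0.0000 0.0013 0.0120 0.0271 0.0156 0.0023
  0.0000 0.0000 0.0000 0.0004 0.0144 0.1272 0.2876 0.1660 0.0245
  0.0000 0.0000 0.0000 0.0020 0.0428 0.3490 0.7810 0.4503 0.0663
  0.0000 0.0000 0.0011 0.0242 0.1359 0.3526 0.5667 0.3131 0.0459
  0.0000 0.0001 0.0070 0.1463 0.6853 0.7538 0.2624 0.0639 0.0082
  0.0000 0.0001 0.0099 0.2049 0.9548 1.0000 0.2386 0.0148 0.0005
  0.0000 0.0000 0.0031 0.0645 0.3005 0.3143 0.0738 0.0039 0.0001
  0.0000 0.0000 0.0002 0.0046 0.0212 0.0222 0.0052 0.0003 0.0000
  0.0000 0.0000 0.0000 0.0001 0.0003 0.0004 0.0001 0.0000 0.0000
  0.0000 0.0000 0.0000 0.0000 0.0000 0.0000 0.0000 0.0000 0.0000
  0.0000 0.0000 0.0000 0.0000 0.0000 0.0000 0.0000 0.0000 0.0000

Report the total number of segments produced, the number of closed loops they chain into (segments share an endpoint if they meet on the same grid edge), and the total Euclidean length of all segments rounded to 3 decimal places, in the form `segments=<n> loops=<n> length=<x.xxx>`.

cell (1,5): code 0100 → (1.935,6.000)–(2.000,5.926)
cell (1,6): code 1000 → (2.000,6.097)–(1.935,6.000)
cell (2,5): code 0010 → (2.000,5.926)–(2.149,6.000)
cell (2,6): code 0001 → (2.149,6.000)–(2.000,6.097)
cell (3,4): code 0100 → (3.988,5.000)–(4.000,4.930)
cell (3,5): code 1000 → (4.000,5.010)–(3.988,5.000)
cell (4,3): code 0100 → (4.236,4.000)–(5.000,3.726)
cell (4,4): code 1110 → (4.000,4.930)–(4.236,4.000)
cell (4,5): code 1001 → (5.000,5.330)–(4.000,5.010)
cell (5,3): code 0010 → (5.000,3.726)–(5.315,4.000)
cell (5,4): code 0011 → (5.315,4.000)–(5.366,5.000)
cell (5,5): code 0001 → (5.366,5.000)–(5.000,5.330)
total: 12 segments, chained into 2 closed loop(s), length Σ = 5.378330

segments=12 loops=2 length=5.378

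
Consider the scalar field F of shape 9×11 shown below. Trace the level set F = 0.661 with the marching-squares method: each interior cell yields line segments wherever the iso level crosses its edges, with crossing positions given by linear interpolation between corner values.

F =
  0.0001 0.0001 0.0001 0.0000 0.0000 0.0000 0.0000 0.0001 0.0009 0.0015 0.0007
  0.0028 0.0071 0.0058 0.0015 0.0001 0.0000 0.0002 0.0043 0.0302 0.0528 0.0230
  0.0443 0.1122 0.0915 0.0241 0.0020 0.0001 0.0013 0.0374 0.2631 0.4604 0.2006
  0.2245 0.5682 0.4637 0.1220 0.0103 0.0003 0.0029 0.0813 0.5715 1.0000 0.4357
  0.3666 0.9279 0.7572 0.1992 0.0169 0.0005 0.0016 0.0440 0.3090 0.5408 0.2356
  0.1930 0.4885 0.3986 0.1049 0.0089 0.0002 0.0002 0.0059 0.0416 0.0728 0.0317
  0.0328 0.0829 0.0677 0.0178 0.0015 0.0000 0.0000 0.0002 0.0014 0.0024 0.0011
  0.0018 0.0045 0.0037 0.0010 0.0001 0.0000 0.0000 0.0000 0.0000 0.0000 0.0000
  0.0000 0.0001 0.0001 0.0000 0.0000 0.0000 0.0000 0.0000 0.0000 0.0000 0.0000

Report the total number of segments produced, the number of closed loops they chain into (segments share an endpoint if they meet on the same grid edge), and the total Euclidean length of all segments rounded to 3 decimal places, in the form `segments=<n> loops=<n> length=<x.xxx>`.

cell (2,8): code 0100 → (2.372,9.000)–(3.000,8.209)
cell (2,9): code 1000 → (3.000,9.601)–(2.372,9.000)
cell (3,0): code 0100 → (3.258,1.000)–(4.000,0.524)
cell (3,1): code 1100 → (3.672,2.000)–(3.258,1.000)
cell (3,2): code 1000 → (4.000,2.172)–(3.672,2.000)
cell (3,8): code 0010 → (3.000,8.209)–(3.738,9.000)
cell (3,9): code 0001 → (3.738,9.000)–(3.000,9.601)
cell (4,0): code 0010 → (4.000,0.524)–(4.607,1.000)
cell (4,1): code 0011 → (4.607,1.000)–(4.268,2.000)
cell (4,2): code 0001 → (4.268,2.000)–(4.000,2.172)
total: 10 segments, chained into 2 closed loop(s), length Σ = 8.393615

segments=10 loops=2 length=8.394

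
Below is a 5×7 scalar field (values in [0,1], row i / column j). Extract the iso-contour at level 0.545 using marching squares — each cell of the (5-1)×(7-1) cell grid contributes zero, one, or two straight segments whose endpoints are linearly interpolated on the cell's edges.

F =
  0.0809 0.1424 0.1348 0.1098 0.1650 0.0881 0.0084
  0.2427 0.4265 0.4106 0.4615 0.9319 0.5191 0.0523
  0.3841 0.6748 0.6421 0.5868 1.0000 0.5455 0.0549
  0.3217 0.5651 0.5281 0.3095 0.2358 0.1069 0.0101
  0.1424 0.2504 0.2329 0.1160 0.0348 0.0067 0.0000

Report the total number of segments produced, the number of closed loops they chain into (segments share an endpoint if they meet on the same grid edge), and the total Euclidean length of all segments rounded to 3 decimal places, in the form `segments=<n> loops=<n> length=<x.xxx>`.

cell (0,3): code 0100 → (0.496,4.000)–(1.000,3.178)
cell (0,4): code 1000 → (1.000,4.937)–(0.496,4.000)
cell (1,0): code 0100 → (1.477,1.000)–(2.000,0.553)
cell (1,1): code 1100 → (1.581,2.000)–(1.477,1.000)
cell (1,2): code 1100 → (1.666,3.000)–(1.581,2.000)
cell (1,3): code 1110 → (1.000,3.178)–(1.666,3.000)
cell (1,4): code 1101 → (1.981,5.000)–(1.000,4.937)
cell (1,5): code 1000 → (2.000,5.001)–(1.981,5.000)
cell (2,0): code 0110 → (2.000,0.553)–(3.000,0.917)
cell (2,1): code 1011 → (3.000,1.543)–(2.852,2.000)
cell (2,2): code 0011 → (2.852,2.000)–(2.151,3.000)
cell (2,3): code 0011 → (2.151,3.000)–(2.595,4.000)
cell (2,4): code 0011 → (2.595,4.000)–(2.001,5.000)
cell (2,5): code 0001 → (2.001,5.000)–(2.000,5.001)
cell (3,0): code 0010 → (3.000,0.917)–(3.064,1.000)
cell (3,1): code 0001 → (3.064,1.000)–(3.000,1.543)
total: 16 segments, chained into 1 closed loop(s), length Σ = 12.093632

segments=16 loops=1 length=12.094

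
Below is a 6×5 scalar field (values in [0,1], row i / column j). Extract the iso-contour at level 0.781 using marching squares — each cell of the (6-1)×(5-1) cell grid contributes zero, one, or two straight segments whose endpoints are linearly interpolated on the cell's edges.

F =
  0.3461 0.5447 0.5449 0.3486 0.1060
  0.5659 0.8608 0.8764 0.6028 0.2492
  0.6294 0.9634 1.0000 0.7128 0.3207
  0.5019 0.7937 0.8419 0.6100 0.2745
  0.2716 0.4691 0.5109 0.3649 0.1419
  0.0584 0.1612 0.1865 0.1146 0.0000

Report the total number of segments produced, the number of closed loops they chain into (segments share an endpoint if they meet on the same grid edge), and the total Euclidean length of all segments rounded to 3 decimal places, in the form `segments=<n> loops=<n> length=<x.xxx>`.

segments=10 loops=1 length=7.569

cell (0,0): code 0100 → (0.748,1.000)–(1.000,0.729)
cell (0,1): code 1100 → (0.712,2.000)–(0.748,1.000)
cell (0,2): code 1000 → (1.000,2.349)–(0.712,2.000)
cell (1,0): code 0110 → (1.000,0.729)–(2.000,0.454)
cell (1,2): code 1001 → (2.000,2.763)–(1.000,2.349)
cell (2,0): code 0110 → (2.000,0.454)–(3.000,0.956)
cell (2,2): code 1001 → (3.000,2.263)–(2.000,2.763)
cell (3,0): code 0010 → (3.000,0.956)–(3.039,1.000)
cell (3,1): code 0011 → (3.039,1.000)–(3.184,2.000)
cell (3,2): code 0001 → (3.184,2.000)–(3.000,2.263)
total: 10 segments, chained into 1 closed loop(s), length Σ = 7.569122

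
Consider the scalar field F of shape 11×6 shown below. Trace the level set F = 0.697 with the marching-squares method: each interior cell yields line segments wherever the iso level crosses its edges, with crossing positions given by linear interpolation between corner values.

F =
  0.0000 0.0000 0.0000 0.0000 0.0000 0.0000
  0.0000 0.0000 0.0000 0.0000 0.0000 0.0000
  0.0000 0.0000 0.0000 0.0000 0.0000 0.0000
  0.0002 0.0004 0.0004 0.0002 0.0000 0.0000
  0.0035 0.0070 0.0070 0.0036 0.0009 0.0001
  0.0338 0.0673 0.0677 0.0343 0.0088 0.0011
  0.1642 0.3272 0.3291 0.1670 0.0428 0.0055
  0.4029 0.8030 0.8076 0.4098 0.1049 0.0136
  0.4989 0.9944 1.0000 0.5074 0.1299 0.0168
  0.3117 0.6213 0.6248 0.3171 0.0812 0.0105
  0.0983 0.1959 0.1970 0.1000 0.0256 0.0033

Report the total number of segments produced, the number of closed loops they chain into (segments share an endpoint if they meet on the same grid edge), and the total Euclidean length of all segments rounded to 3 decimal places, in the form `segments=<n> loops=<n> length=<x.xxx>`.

segments=8 loops=1 length=6.831

cell (6,0): code 0100 → (6.777,1.000)–(7.000,0.735)
cell (6,1): code 1100 → (6.769,2.000)–(6.777,1.000)
cell (6,2): code 1000 → (7.000,2.278)–(6.769,2.000)
cell (7,0): code 0110 → (7.000,0.735)–(8.000,0.400)
cell (7,2): code 1001 → (8.000,2.615)–(7.000,2.278)
cell (8,0): code 0010 → (8.000,0.400)–(8.797,1.000)
cell (8,1): code 0011 → (8.797,1.000)–(8.808,2.000)
cell (8,2): code 0001 → (8.808,2.000)–(8.000,2.615)
total: 8 segments, chained into 1 closed loop(s), length Σ = 6.830743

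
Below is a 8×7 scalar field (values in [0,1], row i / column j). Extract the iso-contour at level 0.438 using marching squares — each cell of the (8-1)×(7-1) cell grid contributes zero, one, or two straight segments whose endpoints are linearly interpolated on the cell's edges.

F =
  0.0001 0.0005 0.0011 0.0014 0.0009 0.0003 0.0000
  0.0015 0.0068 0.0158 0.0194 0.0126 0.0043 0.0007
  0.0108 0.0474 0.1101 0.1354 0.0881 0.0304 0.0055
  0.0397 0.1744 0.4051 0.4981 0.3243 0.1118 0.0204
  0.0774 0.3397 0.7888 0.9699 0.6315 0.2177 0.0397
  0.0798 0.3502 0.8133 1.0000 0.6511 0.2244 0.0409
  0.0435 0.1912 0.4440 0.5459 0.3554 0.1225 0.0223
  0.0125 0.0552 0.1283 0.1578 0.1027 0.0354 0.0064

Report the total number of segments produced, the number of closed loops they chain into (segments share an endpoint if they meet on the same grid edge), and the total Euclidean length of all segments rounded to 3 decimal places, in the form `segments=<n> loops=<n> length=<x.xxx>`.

segments=14 loops=1 length=10.513

cell (2,2): code 0100 → (2.834,3.000)–(3.000,2.354)
cell (2,3): code 1000 → (3.000,3.346)–(2.834,3.000)
cell (3,1): code 0100 → (3.086,2.000)–(4.000,1.219)
cell (3,2): code 1110 → (3.000,2.354)–(3.086,2.000)
cell (3,3): code 1101 → (3.370,4.000)–(3.000,3.346)
cell (3,4): code 1000 → (4.000,4.468)–(3.370,4.000)
cell (4,1): code 0110 → (4.000,1.219)–(5.000,1.190)
cell (4,4): code 1001 → (5.000,4.499)–(4.000,4.468)
cell (5,1): code 0110 → (5.000,1.190)–(6.000,1.976)
cell (5,3): code 1011 → (6.000,3.566)–(5.721,4.000)
cell (5,4): code 0001 → (5.721,4.000)–(5.000,4.499)
cell (6,1): code 0010 → (6.000,1.976)–(6.019,2.000)
cell (6,2): code 0011 → (6.019,2.000)–(6.278,3.000)
cell (6,3): code 0001 → (6.278,3.000)–(6.000,3.566)
total: 14 segments, chained into 1 closed loop(s), length Σ = 10.513450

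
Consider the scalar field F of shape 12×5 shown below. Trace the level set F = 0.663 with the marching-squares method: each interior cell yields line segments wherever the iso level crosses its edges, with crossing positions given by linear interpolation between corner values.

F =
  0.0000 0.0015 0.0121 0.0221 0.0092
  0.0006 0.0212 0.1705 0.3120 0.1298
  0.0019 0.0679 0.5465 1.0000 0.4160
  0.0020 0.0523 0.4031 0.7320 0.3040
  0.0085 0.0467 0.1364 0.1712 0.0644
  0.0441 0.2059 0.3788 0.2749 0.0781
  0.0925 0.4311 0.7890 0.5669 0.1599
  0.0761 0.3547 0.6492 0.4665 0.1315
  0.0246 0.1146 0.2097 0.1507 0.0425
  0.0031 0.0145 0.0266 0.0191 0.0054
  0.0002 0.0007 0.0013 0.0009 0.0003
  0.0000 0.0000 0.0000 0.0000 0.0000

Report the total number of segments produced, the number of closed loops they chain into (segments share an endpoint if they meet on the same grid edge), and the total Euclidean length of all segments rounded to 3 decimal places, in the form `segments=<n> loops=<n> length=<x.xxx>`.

segments=10 loops=2 length=7.454

cell (1,2): code 0100 → (1.510,3.000)–(2.000,2.257)
cell (1,3): code 1000 → (2.000,3.577)–(1.510,3.000)
cell (2,2): code 0110 → (2.000,2.257)–(3.000,2.790)
cell (2,3): code 1001 → (3.000,3.161)–(2.000,3.577)
cell (3,2): code 0010 → (3.000,2.790)–(3.123,3.000)
cell (3,3): code 0001 → (3.123,3.000)–(3.000,3.161)
cell (5,1): code 0100 → (5.693,2.000)–(6.000,1.648)
cell (5,2): code 1000 → (6.000,2.567)–(5.693,2.000)
cell (6,1): code 0010 → (6.000,1.648)–(6.901,2.000)
cell (6,2): code 0001 → (6.901,2.000)–(6.000,2.567)
total: 10 segments, chained into 2 closed loop(s), length Σ = 7.454218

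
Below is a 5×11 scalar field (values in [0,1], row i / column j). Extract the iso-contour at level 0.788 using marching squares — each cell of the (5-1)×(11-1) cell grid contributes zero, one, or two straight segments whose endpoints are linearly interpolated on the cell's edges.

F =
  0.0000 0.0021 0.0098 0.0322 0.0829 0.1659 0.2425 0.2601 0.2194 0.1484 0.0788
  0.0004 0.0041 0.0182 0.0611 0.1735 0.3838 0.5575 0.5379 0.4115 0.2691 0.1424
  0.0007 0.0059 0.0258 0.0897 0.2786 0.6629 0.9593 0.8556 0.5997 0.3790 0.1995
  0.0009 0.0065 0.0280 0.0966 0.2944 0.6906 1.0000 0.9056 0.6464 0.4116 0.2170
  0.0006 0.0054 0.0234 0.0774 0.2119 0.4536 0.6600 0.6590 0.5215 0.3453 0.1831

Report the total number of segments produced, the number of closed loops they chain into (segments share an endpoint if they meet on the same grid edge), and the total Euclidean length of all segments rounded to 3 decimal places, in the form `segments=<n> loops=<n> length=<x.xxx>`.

cell (1,5): code 0100 → (1.574,6.000)–(2.000,5.422)
cell (1,6): code 1100 → (1.787,7.000)–(1.574,6.000)
cell (1,7): code 1000 → (2.000,7.264)–(1.787,7.000)
cell (2,5): code 0110 → (2.000,5.422)–(3.000,5.315)
cell (2,7): code 1001 → (3.000,7.454)–(2.000,7.264)
cell (3,5): code 0010 → (3.000,5.315)–(3.624,6.000)
cell (3,6): code 0011 → (3.624,6.000)–(3.477,7.000)
cell (3,7): code 0001 → (3.477,7.000)–(3.000,7.454)
total: 8 segments, chained into 1 closed loop(s), length Σ = 6.698822

segments=8 loops=1 length=6.699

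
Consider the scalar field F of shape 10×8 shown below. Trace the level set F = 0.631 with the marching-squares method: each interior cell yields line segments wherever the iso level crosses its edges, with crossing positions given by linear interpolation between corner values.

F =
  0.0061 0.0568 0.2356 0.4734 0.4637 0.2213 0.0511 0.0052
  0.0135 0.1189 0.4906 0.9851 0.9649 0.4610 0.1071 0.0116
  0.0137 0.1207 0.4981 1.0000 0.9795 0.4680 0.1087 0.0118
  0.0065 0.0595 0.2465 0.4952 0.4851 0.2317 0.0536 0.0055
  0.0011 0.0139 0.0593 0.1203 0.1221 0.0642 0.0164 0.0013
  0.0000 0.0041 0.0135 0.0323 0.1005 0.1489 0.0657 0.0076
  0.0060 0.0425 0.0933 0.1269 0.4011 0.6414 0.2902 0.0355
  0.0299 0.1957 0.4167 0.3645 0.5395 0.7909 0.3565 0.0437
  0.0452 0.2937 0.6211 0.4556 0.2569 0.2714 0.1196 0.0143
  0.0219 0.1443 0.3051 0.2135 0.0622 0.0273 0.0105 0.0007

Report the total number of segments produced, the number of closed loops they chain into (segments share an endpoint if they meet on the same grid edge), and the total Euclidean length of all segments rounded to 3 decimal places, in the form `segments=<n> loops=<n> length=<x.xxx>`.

cell (0,2): code 0100 → (0.308,3.000)–(1.000,2.284)
cell (0,3): code 1100 → (0.334,4.000)–(0.308,3.000)
cell (0,4): code 1000 → (1.000,4.663)–(0.334,4.000)
cell (1,2): code 0110 → (1.000,2.284)–(2.000,2.265)
cell (1,4): code 1001 → (2.000,4.681)–(1.000,4.663)
cell (2,2): code 0010 → (2.000,2.265)–(2.731,3.000)
cell (2,3): code 0011 → (2.731,3.000)–(2.705,4.000)
cell (2,4): code 0001 → (2.705,4.000)–(2.000,4.681)
cell (5,4): code 0100 → (5.979,5.000)–(6.000,4.957)
cell (5,5): code 1000 → (6.000,5.030)–(5.979,5.000)
cell (6,4): code 0110 → (6.000,4.957)–(7.000,4.364)
cell (6,5): code 1001 → (7.000,5.368)–(6.000,5.030)
cell (7,4): code 0010 → (7.000,4.364)–(7.308,5.000)
cell (7,5): code 0001 → (7.308,5.000)–(7.000,5.368)
total: 14 segments, chained into 2 closed loop(s), length Σ = 11.442743

segments=14 loops=2 length=11.443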